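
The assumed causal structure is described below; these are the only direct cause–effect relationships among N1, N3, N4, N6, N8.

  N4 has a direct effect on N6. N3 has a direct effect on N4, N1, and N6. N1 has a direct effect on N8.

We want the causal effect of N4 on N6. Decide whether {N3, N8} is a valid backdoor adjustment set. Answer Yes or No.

Backdoor paths from N4 to N6 (paths whose first edge points into N4):
  P1: N4 <- N3 -> N6
Condition 1 (no descendant of N4 in the set): holds — descendants of N4 are {N6}; none are in {N3, N8}.
Condition 2 (every backdoor path blocked by {N3, N8}):
  P1: blocked at fork node N3 ∈ conditioning set.
{N3, N8} satisfies the backdoor criterion.

Yes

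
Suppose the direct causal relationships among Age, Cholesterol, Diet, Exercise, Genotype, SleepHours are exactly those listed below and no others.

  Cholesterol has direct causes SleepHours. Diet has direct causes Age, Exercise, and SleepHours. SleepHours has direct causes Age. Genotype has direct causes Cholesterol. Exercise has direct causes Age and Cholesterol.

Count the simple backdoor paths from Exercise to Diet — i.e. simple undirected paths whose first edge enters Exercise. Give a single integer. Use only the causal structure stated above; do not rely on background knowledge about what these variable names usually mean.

4

A backdoor path from Exercise to Diet is any simple undirected path whose first edge points into Exercise (i.e. leaves Exercise via a parent).
Parents of Exercise: {Age, Cholesterol}.
Enumerating:
  P1: Exercise <- Age -> SleepHours -> Diet
  P2: Exercise <- Age -> Diet
  P3: Exercise <- Cholesterol <- SleepHours <- Age -> Diet
  P4: Exercise <- Cholesterol <- SleepHours -> Diet
That exhausts the simple backdoor paths. Count: 4.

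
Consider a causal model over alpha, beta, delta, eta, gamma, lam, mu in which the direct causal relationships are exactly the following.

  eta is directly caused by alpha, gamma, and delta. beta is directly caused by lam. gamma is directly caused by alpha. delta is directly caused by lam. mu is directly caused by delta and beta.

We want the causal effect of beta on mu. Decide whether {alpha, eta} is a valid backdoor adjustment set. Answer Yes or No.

No

Backdoor paths from beta to mu (paths whose first edge points into beta):
  P1: beta <- lam -> delta -> mu
Condition 1 (no descendant of beta in the set): holds — descendants of beta are {mu}; none are in {alpha, eta}.
Condition 2 (every backdoor path blocked by {alpha, eta}):
  P1: open — no interior node is in the conditioning set.
{alpha, eta} does not satisfy the backdoor criterion.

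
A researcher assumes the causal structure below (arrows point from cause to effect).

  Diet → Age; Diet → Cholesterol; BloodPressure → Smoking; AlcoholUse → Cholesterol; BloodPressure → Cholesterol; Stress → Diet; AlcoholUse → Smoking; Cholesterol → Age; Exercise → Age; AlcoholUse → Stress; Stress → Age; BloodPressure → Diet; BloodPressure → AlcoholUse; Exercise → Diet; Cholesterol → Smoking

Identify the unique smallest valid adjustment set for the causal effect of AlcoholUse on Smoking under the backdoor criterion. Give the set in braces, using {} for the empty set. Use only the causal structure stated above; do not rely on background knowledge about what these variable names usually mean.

Variables eligible for adjustment (non-descendants of AlcoholUse, excluding AlcoholUse and Smoking): {BloodPressure, Exercise}.
Backdoor paths from AlcoholUse to Smoking:
  P1: AlcoholUse <- BloodPressure -> Diet <- Stress -> Age <- Cholesterol -> Smoking
  P2: AlcoholUse <- BloodPressure -> Diet <- Exercise -> Age <- Cholesterol -> Smoking
  P3: AlcoholUse <- BloodPressure -> Diet -> Cholesterol -> Smoking
  P4: AlcoholUse <- BloodPressure -> Diet -> Age <- Cholesterol -> Smoking
  P5: AlcoholUse <- BloodPressure -> Cholesterol -> Smoking
  P6: AlcoholUse <- BloodPressure -> Smoking
The empty set is not sufficient: P3 (AlcoholUse <- BloodPressure -> Diet -> Cholesterol -> Smoking) has no collider blocking it and no conditioned non-collider, so it is open.
Try {BloodPressure}:
  P1: blocked at fork node BloodPressure ∈ conditioning set.
  P2: blocked at fork node BloodPressure ∈ conditioning set.
  P3: blocked at fork node BloodPressure ∈ conditioning set.
  P4: blocked at fork node BloodPressure ∈ conditioning set.
  P5: blocked at fork node BloodPressure ∈ conditioning set.
  P6: blocked at fork node BloodPressure ∈ conditioning set.
{BloodPressure} contains no descendant of AlcoholUse and blocks every backdoor path.
No other singleton works — e.g. {Exercise} leaves P3 open — so {BloodPressure} is the unique smallest valid adjustment set.

{BloodPressure}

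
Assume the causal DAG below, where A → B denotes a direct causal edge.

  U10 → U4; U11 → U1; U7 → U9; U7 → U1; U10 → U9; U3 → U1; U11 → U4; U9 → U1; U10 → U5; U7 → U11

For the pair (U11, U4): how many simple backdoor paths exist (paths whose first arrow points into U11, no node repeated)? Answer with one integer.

A backdoor path from U11 to U4 is any simple undirected path whose first edge points into U11 (i.e. leaves U11 via a parent).
Parents of U11: {U7}.
Enumerating:
  P1: U11 <- U7 -> U9 <- U10 -> U4
  P2: U11 <- U7 -> U1 <- U9 <- U10 -> U4
That exhausts the simple backdoor paths. Count: 2.

2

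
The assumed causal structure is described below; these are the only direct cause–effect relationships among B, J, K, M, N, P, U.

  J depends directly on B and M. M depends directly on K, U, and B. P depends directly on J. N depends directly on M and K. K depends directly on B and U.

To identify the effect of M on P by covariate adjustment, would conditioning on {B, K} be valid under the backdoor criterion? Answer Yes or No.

Yes

Backdoor paths from M to P (paths whose first edge points into M):
  P1: M <- B -> J -> P
  P2: M <- U -> K <- B -> J -> P
  P3: M <- K <- B -> J -> P
Condition 1 (no descendant of M in the set): holds — descendants of M are {J, N, P}; none are in {B, K}.
Condition 2 (every backdoor path blocked by {B, K}):
  P1: blocked at fork node B ∈ conditioning set.
  P2: blocked at fork node B ∈ conditioning set.
  P3: blocked at chain node K ∈ conditioning set.
{B, K} satisfies the backdoor criterion.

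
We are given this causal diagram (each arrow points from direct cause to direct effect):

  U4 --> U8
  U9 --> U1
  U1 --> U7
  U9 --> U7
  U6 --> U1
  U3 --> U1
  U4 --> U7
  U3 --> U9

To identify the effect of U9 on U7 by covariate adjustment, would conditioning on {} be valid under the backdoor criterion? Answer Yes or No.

No

Backdoor paths from U9 to U7 (paths whose first edge points into U9):
  P1: U9 <- U3 -> U1 -> U7
Condition 1 (no descendant of U9 in the set): holds — descendants of U9 are {U1, U7}; none are in {}.
Condition 2 (every backdoor path blocked by {}):
  P1: open — no interior node is in the conditioning set.
{} does not satisfy the backdoor criterion.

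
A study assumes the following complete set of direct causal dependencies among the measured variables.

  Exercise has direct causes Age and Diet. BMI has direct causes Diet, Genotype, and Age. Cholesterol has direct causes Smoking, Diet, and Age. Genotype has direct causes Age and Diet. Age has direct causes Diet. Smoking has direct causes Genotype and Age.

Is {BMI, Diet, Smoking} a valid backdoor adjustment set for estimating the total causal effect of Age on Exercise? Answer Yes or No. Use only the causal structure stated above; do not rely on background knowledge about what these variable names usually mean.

Backdoor paths from Age to Exercise (paths whose first edge points into Age):
  P1: Age <- Diet -> Exercise
Condition 1 (no descendant of Age in the set): FAILS — BMI and Smoking are descendants of Age.
Condition 2 (every backdoor path blocked by {BMI, Diet, Smoking}):
  P1: blocked at fork node Diet ∈ conditioning set.
{BMI, Diet, Smoking} does not satisfy the backdoor criterion.

No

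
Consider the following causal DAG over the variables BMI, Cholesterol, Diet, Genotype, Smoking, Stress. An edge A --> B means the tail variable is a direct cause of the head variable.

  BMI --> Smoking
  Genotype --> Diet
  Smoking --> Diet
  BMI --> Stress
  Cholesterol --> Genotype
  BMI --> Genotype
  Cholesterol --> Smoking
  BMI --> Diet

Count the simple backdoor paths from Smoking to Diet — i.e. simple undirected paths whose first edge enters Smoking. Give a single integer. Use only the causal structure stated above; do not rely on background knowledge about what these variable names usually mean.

A backdoor path from Smoking to Diet is any simple undirected path whose first edge points into Smoking (i.e. leaves Smoking via a parent).
Parents of Smoking: {BMI, Cholesterol}.
Enumerating:
  P1: Smoking <- BMI -> Genotype -> Diet
  P2: Smoking <- BMI -> Diet
  P3: Smoking <- Cholesterol -> Genotype <- BMI -> Diet
  P4: Smoking <- Cholesterol -> Genotype -> Diet
That exhausts the simple backdoor paths. Count: 4.

4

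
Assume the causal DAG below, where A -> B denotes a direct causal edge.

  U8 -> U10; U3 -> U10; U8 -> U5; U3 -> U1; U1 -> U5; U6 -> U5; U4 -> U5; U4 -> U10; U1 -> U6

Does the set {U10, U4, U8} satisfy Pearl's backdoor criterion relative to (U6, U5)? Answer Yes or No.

Backdoor paths from U6 to U5 (paths whose first edge points into U6):
  P1: U6 <- U1 <- U3 -> U10 <- U4 -> U5
  P2: U6 <- U1 <- U3 -> U10 <- U8 -> U5
  P3: U6 <- U1 -> U5
Condition 1 (no descendant of U6 in the set): holds — descendants of U6 are {U5}; none are in {U10, U4, U8}.
Condition 2 (every backdoor path blocked by {U10, U4, U8}):
  P1: blocked at fork node U4 ∈ conditioning set.
  P2: blocked at fork node U8 ∈ conditioning set.
  P3: open — no interior node is in the conditioning set.
{U10, U4, U8} does not satisfy the backdoor criterion.

No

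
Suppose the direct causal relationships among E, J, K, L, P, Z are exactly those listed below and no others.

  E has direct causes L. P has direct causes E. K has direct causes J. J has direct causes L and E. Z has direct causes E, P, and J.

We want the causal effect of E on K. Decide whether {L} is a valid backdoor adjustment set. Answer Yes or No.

Backdoor paths from E to K (paths whose first edge points into E):
  P1: E <- L -> J -> K
Condition 1 (no descendant of E in the set): holds — descendants of E are {J, K, P, Z}; none are in {L}.
Condition 2 (every backdoor path blocked by {L}):
  P1: blocked at fork node L ∈ conditioning set.
{L} satisfies the backdoor criterion.

Yes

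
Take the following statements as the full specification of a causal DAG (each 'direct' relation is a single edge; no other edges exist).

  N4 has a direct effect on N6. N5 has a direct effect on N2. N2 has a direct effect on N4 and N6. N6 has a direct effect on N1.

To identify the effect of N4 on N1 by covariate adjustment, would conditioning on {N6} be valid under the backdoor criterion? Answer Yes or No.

Backdoor paths from N4 to N1 (paths whose first edge points into N4):
  P1: N4 <- N2 -> N6 -> N1
Condition 1 (no descendant of N4 in the set): FAILS — N6 is a descendant of N4.
Condition 2 (every backdoor path blocked by {N6}):
  P1: blocked at chain node N6 ∈ conditioning set.
{N6} does not satisfy the backdoor criterion.

No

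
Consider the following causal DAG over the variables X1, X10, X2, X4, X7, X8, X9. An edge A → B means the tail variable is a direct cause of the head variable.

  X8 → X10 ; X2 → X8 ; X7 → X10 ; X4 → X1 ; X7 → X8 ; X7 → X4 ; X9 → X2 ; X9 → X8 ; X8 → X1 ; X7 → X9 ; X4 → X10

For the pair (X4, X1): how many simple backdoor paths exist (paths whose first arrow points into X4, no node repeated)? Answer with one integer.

4

A backdoor path from X4 to X1 is any simple undirected path whose first edge points into X4 (i.e. leaves X4 via a parent).
Parents of X4: {X7}.
Enumerating:
  P1: X4 <- X7 -> X9 -> X2 -> X8 -> X1
  P2: X4 <- X7 -> X9 -> X8 -> X1
  P3: X4 <- X7 -> X8 -> X1
  P4: X4 <- X7 -> X10 <- X8 -> X1
That exhausts the simple backdoor paths. Count: 4.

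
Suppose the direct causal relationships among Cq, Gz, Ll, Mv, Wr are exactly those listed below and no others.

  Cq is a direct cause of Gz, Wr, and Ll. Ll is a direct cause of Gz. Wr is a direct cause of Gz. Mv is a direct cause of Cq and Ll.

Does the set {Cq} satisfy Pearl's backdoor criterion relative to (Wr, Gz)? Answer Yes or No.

Yes

Backdoor paths from Wr to Gz (paths whose first edge points into Wr):
  P1: Wr <- Cq <- Mv -> Ll -> Gz
  P2: Wr <- Cq -> Ll -> Gz
  P3: Wr <- Cq -> Gz
Condition 1 (no descendant of Wr in the set): holds — descendants of Wr are {Gz}; none are in {Cq}.
Condition 2 (every backdoor path blocked by {Cq}):
  P1: blocked at chain node Cq ∈ conditioning set.
  P2: blocked at fork node Cq ∈ conditioning set.
  P3: blocked at fork node Cq ∈ conditioning set.
{Cq} satisfies the backdoor criterion.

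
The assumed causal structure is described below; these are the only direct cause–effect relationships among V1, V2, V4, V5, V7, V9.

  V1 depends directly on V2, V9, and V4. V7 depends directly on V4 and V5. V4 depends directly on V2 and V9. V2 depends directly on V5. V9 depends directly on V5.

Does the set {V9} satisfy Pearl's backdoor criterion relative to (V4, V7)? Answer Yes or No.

No

Backdoor paths from V4 to V7 (paths whose first edge points into V4):
  P1: V4 <- V2 <- V5 -> V7
  P2: V4 <- V2 -> V1 <- V9 <- V5 -> V7
  P3: V4 <- V9 <- V5 -> V7
  P4: V4 <- V9 -> V1 <- V2 <- V5 -> V7
Condition 1 (no descendant of V4 in the set): holds — descendants of V4 are {V1, V7}; none are in {V9}.
Condition 2 (every backdoor path blocked by {V9}):
  P1: open — no interior node is in the conditioning set.
  P2: blocked at collider V1 (neither it nor any descendant is in the conditioning set).
  P3: blocked at chain node V9 ∈ conditioning set.
  P4: blocked at fork node V9 ∈ conditioning set.
{V9} does not satisfy the backdoor criterion.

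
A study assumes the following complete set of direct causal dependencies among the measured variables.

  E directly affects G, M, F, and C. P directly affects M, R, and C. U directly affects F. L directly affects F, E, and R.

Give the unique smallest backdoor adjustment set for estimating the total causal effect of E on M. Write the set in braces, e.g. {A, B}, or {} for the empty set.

Variables eligible for adjustment (non-descendants of E, excluding E and M): {L, P, R, U}.
Backdoor paths from E to M:
  P1: E <- L -> R <- P -> M
Each backdoor path contains an unconditioned collider, so every path is already blocked with the empty conditioning set:
  P1: blocked at collider R (neither it nor any descendant is in the conditioning set).
The empty set is therefore the unique smallest valid set.

{}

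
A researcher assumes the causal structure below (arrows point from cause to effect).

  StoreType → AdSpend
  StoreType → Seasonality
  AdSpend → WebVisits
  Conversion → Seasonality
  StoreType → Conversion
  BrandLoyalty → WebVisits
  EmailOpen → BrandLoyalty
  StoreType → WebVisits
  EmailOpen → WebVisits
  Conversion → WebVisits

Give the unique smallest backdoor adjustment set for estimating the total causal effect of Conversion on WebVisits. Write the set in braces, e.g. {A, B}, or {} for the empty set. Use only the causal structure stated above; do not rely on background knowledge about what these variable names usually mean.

Variables eligible for adjustment (non-descendants of Conversion, excluding Conversion and WebVisits): {AdSpend, BrandLoyalty, EmailOpen, StoreType}.
Backdoor paths from Conversion to WebVisits:
  P1: Conversion <- StoreType -> AdSpend -> WebVisits
  P2: Conversion <- StoreType -> WebVisits
The empty set is not sufficient: P1 (Conversion <- StoreType -> AdSpend -> WebVisits) has no collider blocking it and no conditioned non-collider, so it is open.
Try {StoreType}:
  P1: blocked at fork node StoreType ∈ conditioning set.
  P2: blocked at fork node StoreType ∈ conditioning set.
{StoreType} contains no descendant of Conversion and blocks every backdoor path.
No other singleton works — e.g. {EmailOpen} leaves P1 open — so {StoreType} is the unique smallest valid adjustment set.

{StoreType}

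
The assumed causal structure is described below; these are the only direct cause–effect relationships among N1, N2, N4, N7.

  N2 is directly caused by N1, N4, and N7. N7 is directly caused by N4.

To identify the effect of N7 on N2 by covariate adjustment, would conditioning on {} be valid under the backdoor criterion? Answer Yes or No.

Backdoor paths from N7 to N2 (paths whose first edge points into N7):
  P1: N7 <- N4 -> N2
Condition 1 (no descendant of N7 in the set): holds — descendants of N7 are {N2}; none are in {}.
Condition 2 (every backdoor path blocked by {}):
  P1: open — no interior node is in the conditioning set.
{} does not satisfy the backdoor criterion.

No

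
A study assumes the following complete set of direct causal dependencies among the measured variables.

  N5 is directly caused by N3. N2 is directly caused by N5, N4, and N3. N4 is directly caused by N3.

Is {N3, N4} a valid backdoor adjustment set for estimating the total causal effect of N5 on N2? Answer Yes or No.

Backdoor paths from N5 to N2 (paths whose first edge points into N5):
  P1: N5 <- N3 -> N4 -> N2
  P2: N5 <- N3 -> N2
Condition 1 (no descendant of N5 in the set): holds — descendants of N5 are {N2}; none are in {N3, N4}.
Condition 2 (every backdoor path blocked by {N3, N4}):
  P1: blocked at fork node N3 ∈ conditioning set.
  P2: blocked at fork node N3 ∈ conditioning set.
{N3, N4} satisfies the backdoor criterion.

Yes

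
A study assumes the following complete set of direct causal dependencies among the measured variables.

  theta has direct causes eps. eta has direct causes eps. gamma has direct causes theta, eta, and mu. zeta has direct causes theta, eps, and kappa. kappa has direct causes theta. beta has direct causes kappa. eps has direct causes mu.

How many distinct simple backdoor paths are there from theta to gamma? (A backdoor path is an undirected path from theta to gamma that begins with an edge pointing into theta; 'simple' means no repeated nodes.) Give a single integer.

A backdoor path from theta to gamma is any simple undirected path whose first edge points into theta (i.e. leaves theta via a parent).
Parents of theta: {eps}.
Enumerating:
  P1: theta <- eps <- mu -> gamma
  P2: theta <- eps -> eta -> gamma
That exhausts the simple backdoor paths. Count: 2.

2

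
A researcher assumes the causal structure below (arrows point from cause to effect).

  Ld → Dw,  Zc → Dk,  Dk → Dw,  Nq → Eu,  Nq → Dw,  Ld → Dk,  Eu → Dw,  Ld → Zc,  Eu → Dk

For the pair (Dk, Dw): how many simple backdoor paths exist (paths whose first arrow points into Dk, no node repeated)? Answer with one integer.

4

A backdoor path from Dk to Dw is any simple undirected path whose first edge points into Dk (i.e. leaves Dk via a parent).
Parents of Dk: {Eu, Ld, Zc}.
Enumerating:
  P1: Dk <- Ld -> Dw
  P2: Dk <- Eu <- Nq -> Dw
  P3: Dk <- Eu -> Dw
  P4: Dk <- Zc <- Ld -> Dw
That exhausts the simple backdoor paths. Count: 4.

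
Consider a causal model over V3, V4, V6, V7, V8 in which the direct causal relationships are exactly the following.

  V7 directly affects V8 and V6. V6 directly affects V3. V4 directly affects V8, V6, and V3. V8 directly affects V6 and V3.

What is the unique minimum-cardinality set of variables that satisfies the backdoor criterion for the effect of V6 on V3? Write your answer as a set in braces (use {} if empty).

{V4, V8}

Variables eligible for adjustment (non-descendants of V6, excluding V6 and V3): {V4, V7, V8}.
Backdoor paths from V6 to V3:
  P1: V6 <- V7 -> V8 <- V4 -> V3
  P2: V6 <- V7 -> V8 -> V3
  P3: V6 <- V4 -> V8 -> V3
  P4: V6 <- V4 -> V3
  P5: V6 <- V8 <- V4 -> V3
  P6: V6 <- V8 -> V3
The empty set is not sufficient: P2 (V6 <- V7 -> V8 -> V3) has no collider blocking it and no conditioned non-collider, so it is open.
Try {V4, V8}:
  P1: blocked at fork node V4 ∈ conditioning set.
  P2: blocked at chain node V8 ∈ conditioning set.
  P3: blocked at fork node V4 ∈ conditioning set.
  P4: blocked at fork node V4 ∈ conditioning set.
  P5: blocked at chain node V8 ∈ conditioning set.
  P6: blocked at fork node V8 ∈ conditioning set.
{V4, V8} contains no descendant of V6 and blocks every backdoor path.
Every element of {V4, V8} is needed (dropping V4 leaves P1 open; dropping V8 leaves P2 open), so no proper subset is valid.
Among all size-2 subsets of the eligible variables, only {V4, V8} blocks every backdoor path, so it is the unique smallest valid adjustment set.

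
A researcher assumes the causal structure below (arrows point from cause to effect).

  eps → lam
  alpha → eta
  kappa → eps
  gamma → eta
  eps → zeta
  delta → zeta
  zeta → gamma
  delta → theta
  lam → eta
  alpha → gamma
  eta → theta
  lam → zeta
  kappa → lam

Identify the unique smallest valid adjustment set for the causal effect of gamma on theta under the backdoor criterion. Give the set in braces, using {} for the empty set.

Variables eligible for adjustment (non-descendants of gamma, excluding gamma and theta): {alpha, delta, eps, kappa, lam, zeta}.
Backdoor paths from gamma to theta:
  P1: gamma <- alpha -> eta <- lam <- kappa -> eps -> zeta <- delta -> theta
  P2: gamma <- alpha -> eta <- lam <- eps -> zeta <- delta -> theta
  P3: gamma <- alpha -> eta <- lam -> zeta <- delta -> theta
  P4: gamma <- alpha -> eta -> theta
  P5: gamma <- zeta <- delta -> theta
  P6: gamma <- zeta <- eps <- kappa -> lam -> eta -> theta
  P7: gamma <- zeta <- eps -> lam -> eta -> theta
  P8: gamma <- zeta <- lam -> eta -> theta
The empty set is not sufficient: P4 (gamma <- alpha -> eta -> theta) has no collider blocking it and no conditioned non-collider, so it is open.
Try {alpha, zeta}:
  P1: blocked at fork node alpha ∈ conditioning set.
  P2: blocked at fork node alpha ∈ conditioning set.
  P3: blocked at fork node alpha ∈ conditioning set.
  P4: blocked at fork node alpha ∈ conditioning set.
  P5: blocked at chain node zeta ∈ conditioning set.
  P6: blocked at chain node zeta ∈ conditioning set.
  P7: blocked at chain node zeta ∈ conditioning set.
  P8: blocked at chain node zeta ∈ conditioning set.
{alpha, zeta} contains no descendant of gamma and blocks every backdoor path.
Every element of {alpha, zeta} is needed (dropping alpha leaves P4 open; dropping zeta leaves P5 open), so no proper subset is valid.
Among all size-2 subsets of the eligible variables, only {alpha, zeta} blocks every backdoor path, so it is the unique smallest valid adjustment set.

{alpha, zeta}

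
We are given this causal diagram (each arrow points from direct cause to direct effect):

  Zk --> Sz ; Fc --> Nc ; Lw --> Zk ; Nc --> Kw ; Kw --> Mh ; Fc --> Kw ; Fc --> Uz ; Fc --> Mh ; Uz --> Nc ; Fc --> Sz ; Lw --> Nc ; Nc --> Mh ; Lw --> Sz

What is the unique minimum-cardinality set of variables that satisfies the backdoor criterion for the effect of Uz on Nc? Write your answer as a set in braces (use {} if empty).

Variables eligible for adjustment (non-descendants of Uz, excluding Uz and Nc): {Fc, Lw, Sz, Zk}.
Backdoor paths from Uz to Nc:
  P1: Uz <- Fc -> Nc
  P2: Uz <- Fc -> Sz <- Lw -> Nc
  P3: Uz <- Fc -> Sz <- Zk <- Lw -> Nc
  P4: Uz <- Fc -> Kw <- Nc
  P5: Uz <- Fc -> Kw -> Mh <- Nc
  P6: Uz <- Fc -> Mh <- Nc
  P7: Uz <- Fc -> Mh <- Kw <- Nc
The empty set is not sufficient: P1 (Uz <- Fc -> Nc) has no collider blocking it and no conditioned non-collider, so it is open.
Try {Fc}:
  P1: blocked at fork node Fc ∈ conditioning set.
  P2: blocked at fork node Fc ∈ conditioning set.
  P3: blocked at fork node Fc ∈ conditioning set.
  P4: blocked at fork node Fc ∈ conditioning set.
  P5: blocked at fork node Fc ∈ conditioning set.
  P6: blocked at fork node Fc ∈ conditioning set.
  P7: blocked at fork node Fc ∈ conditioning set.
{Fc} contains no descendant of Uz and blocks every backdoor path.
No other singleton works — e.g. {Lw} leaves P1 open — so {Fc} is the unique smallest valid adjustment set.

{Fc}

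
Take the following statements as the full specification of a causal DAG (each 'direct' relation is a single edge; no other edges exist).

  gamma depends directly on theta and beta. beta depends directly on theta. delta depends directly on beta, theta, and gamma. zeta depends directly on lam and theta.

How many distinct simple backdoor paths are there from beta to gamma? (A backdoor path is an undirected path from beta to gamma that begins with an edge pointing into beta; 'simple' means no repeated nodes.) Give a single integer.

2

A backdoor path from beta to gamma is any simple undirected path whose first edge points into beta (i.e. leaves beta via a parent).
Parents of beta: {theta}.
Enumerating:
  P1: beta <- theta -> gamma
  P2: beta <- theta -> delta <- gamma
That exhausts the simple backdoor paths. Count: 2.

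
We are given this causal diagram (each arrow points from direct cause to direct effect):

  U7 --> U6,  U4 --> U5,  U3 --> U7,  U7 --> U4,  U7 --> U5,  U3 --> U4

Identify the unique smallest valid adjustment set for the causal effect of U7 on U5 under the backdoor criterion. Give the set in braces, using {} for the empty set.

Variables eligible for adjustment (non-descendants of U7, excluding U7 and U5): {U3}.
Backdoor paths from U7 to U5:
  P1: U7 <- U3 -> U4 -> U5
The empty set is not sufficient: P1 (U7 <- U3 -> U4 -> U5) has no collider blocking it and no conditioned non-collider, so it is open.
Try {U3}:
  P1: blocked at fork node U3 ∈ conditioning set.
{U3} contains no descendant of U7 and blocks every backdoor path.
{U3} is the unique smallest valid adjustment set.

{U3}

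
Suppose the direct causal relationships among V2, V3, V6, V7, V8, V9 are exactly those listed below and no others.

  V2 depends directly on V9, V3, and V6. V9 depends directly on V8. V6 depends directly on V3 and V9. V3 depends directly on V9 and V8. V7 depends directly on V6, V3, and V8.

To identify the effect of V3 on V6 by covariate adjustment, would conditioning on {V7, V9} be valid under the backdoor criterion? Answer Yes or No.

No

Backdoor paths from V3 to V6 (paths whose first edge points into V3):
  P1: V3 <- V8 -> V9 -> V6
  P2: V3 <- V8 -> V9 -> V2 <- V6
  P3: V3 <- V8 -> V7 <- V6
  P4: V3 <- V9 <- V8 -> V7 <- V6
  P5: V3 <- V9 -> V6
  P6: V3 <- V9 -> V2 <- V6
Condition 1 (no descendant of V3 in the set): FAILS — V7 is a descendant of V3.
Condition 2 (every backdoor path blocked by {V7, V9}):
  P1: blocked at chain node V9 ∈ conditioning set.
  P2: blocked at chain node V9 ∈ conditioning set.
  P3: open — collider(s) V7 are conditioned on (or have a conditioned descendant) and no non-collider on the path is in the set.
  P4: blocked at chain node V9 ∈ conditioning set.
  P5: blocked at fork node V9 ∈ conditioning set.
  P6: blocked at fork node V9 ∈ conditioning set.
{V7, V9} does not satisfy the backdoor criterion.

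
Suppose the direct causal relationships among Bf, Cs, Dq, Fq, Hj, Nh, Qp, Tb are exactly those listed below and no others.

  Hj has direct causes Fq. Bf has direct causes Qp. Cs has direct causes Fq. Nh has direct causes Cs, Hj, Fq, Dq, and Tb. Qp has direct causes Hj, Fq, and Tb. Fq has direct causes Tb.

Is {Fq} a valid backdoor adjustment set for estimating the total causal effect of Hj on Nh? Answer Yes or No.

Yes

Backdoor paths from Hj to Nh (paths whose first edge points into Hj):
  P1: Hj <- Fq <- Tb -> Nh
  P2: Hj <- Fq -> Qp <- Tb -> Nh
  P3: Hj <- Fq -> Cs -> Nh
  P4: Hj <- Fq -> Nh
Condition 1 (no descendant of Hj in the set): holds — descendants of Hj are {Bf, Nh, Qp}; none are in {Fq}.
Condition 2 (every backdoor path blocked by {Fq}):
  P1: blocked at chain node Fq ∈ conditioning set.
  P2: blocked at fork node Fq ∈ conditioning set.
  P3: blocked at fork node Fq ∈ conditioning set.
  P4: blocked at fork node Fq ∈ conditioning set.
{Fq} satisfies the backdoor criterion.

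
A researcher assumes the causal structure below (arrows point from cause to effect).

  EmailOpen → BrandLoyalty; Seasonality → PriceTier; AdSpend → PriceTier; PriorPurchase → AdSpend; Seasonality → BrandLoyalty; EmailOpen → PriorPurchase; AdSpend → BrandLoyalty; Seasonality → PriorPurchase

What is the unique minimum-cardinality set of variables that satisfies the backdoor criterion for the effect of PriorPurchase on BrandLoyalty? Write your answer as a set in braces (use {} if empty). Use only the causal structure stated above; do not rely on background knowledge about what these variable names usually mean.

{EmailOpen, Seasonality}

Variables eligible for adjustment (non-descendants of PriorPurchase, excluding PriorPurchase and BrandLoyalty): {EmailOpen, Seasonality}.
Backdoor paths from PriorPurchase to BrandLoyalty:
  P1: PriorPurchase <- EmailOpen -> BrandLoyalty
  P2: PriorPurchase <- Seasonality -> PriceTier <- AdSpend -> BrandLoyalty
  P3: PriorPurchase <- Seasonality -> BrandLoyalty
The empty set is not sufficient: P1 (PriorPurchase <- EmailOpen -> BrandLoyalty) has no collider blocking it and no conditioned non-collider, so it is open.
Try {EmailOpen, Seasonality}:
  P1: blocked at fork node EmailOpen ∈ conditioning set.
  P2: blocked at fork node Seasonality ∈ conditioning set.
  P3: blocked at fork node Seasonality ∈ conditioning set.
{EmailOpen, Seasonality} contains no descendant of PriorPurchase and blocks every backdoor path.
Every element of {EmailOpen, Seasonality} is needed (dropping EmailOpen leaves P1 open; dropping Seasonality leaves P3 open), so no proper subset is valid.
Among all size-2 subsets of the eligible variables, only {EmailOpen, Seasonality} blocks every backdoor path, so it is the unique smallest valid adjustment set.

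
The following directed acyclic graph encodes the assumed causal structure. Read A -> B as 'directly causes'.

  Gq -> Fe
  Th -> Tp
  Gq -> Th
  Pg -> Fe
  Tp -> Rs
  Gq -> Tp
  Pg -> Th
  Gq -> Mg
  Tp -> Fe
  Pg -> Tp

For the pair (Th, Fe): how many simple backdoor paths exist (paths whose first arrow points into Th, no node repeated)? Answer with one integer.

A backdoor path from Th to Fe is any simple undirected path whose first edge points into Th (i.e. leaves Th via a parent).
Parents of Th: {Gq, Pg}.
Enumerating:
  P1: Th <- Gq -> Tp <- Pg -> Fe
  P2: Th <- Gq -> Tp -> Fe
  P3: Th <- Gq -> Fe
  P4: Th <- Pg -> Tp <- Gq -> Fe
  P5: Th <- Pg -> Tp -> Fe
  P6: Th <- Pg -> Fe
That exhausts the simple backdoor paths. Count: 6.

6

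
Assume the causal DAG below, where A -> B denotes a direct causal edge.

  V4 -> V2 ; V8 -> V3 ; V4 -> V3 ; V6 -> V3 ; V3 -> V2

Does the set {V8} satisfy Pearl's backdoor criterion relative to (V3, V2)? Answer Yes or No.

Backdoor paths from V3 to V2 (paths whose first edge points into V3):
  P1: V3 <- V4 -> V2
Condition 1 (no descendant of V3 in the set): holds — descendants of V3 are {V2}; none are in {V8}.
Condition 2 (every backdoor path blocked by {V8}):
  P1: open — no interior node is in the conditioning set.
{V8} does not satisfy the backdoor criterion.

No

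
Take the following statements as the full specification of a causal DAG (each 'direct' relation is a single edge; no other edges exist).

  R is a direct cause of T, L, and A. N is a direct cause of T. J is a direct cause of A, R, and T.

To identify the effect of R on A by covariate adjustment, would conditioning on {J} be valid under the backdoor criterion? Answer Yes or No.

Backdoor paths from R to A (paths whose first edge points into R):
  P1: R <- J -> A
Condition 1 (no descendant of R in the set): holds — descendants of R are {A, L, T}; none are in {J}.
Condition 2 (every backdoor path blocked by {J}):
  P1: blocked at fork node J ∈ conditioning set.
{J} satisfies the backdoor criterion.

Yes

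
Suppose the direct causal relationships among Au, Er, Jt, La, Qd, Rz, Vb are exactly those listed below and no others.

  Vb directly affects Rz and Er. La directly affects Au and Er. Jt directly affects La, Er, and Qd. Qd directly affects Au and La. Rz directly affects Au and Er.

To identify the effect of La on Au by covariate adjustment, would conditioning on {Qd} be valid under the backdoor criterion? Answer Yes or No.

Yes

Backdoor paths from La to Au (paths whose first edge points into La):
  P1: La <- Jt -> Qd -> Au
  P2: La <- Jt -> Er <- Vb -> Rz -> Au
  P3: La <- Jt -> Er <- Rz -> Au
  P4: La <- Qd <- Jt -> Er <- Vb -> Rz -> Au
  P5: La <- Qd <- Jt -> Er <- Rz -> Au
  P6: La <- Qd -> Au
Condition 1 (no descendant of La in the set): holds — descendants of La are {Au, Er}; none are in {Qd}.
Condition 2 (every backdoor path blocked by {Qd}):
  P1: blocked at chain node Qd ∈ conditioning set.
  P2: blocked at collider Er (neither it nor any descendant is in the conditioning set).
  P3: blocked at collider Er (neither it nor any descendant is in the conditioning set).
  P4: blocked at chain node Qd ∈ conditioning set.
  P5: blocked at chain node Qd ∈ conditioning set.
  P6: blocked at fork node Qd ∈ conditioning set.
{Qd} satisfies the backdoor criterion.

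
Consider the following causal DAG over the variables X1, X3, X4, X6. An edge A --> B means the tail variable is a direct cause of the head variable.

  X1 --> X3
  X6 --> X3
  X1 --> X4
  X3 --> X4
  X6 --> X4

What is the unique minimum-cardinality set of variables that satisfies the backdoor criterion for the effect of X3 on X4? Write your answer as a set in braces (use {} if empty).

Variables eligible for adjustment (non-descendants of X3, excluding X3 and X4): {X1, X6}.
Backdoor paths from X3 to X4:
  P1: X3 <- X1 -> X4
  P2: X3 <- X6 -> X4
The empty set is not sufficient: P1 (X3 <- X1 -> X4) has no collider blocking it and no conditioned non-collider, so it is open.
Try {X1, X6}:
  P1: blocked at fork node X1 ∈ conditioning set.
  P2: blocked at fork node X6 ∈ conditioning set.
{X1, X6} contains no descendant of X3 and blocks every backdoor path.
Every element of {X1, X6} is needed (dropping X1 leaves P1 open; dropping X6 leaves P2 open), so no proper subset is valid.
Among all size-2 subsets of the eligible variables, only {X1, X6} blocks every backdoor path, so it is the unique smallest valid adjustment set.

{X1, X6}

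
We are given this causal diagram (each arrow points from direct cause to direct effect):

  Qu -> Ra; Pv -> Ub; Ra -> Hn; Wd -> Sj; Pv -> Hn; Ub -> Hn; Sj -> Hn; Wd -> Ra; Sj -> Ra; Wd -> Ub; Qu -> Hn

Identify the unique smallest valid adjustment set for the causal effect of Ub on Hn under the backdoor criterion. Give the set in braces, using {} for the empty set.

{Pv, Wd}

Variables eligible for adjustment (non-descendants of Ub, excluding Ub and Hn): {Pv, Qu, Ra, Sj, Wd}.
Backdoor paths from Ub to Hn:
  P1: Ub <- Wd -> Sj -> Ra <- Qu -> Hn
  P2: Ub <- Wd -> Sj -> Ra -> Hn
  P3: Ub <- Wd -> Sj -> Hn
  P4: Ub <- Wd -> Ra <- Qu -> Hn
  P5: Ub <- Wd -> Ra <- Sj -> Hn
  P6: Ub <- Wd -> Ra -> Hn
  P7: Ub <- Pv -> Hn
The empty set is not sufficient: P2 (Ub <- Wd -> Sj -> Ra -> Hn) has no collider blocking it and no conditioned non-collider, so it is open.
Try {Pv, Wd}:
  P1: blocked at fork node Wd ∈ conditioning set.
  P2: blocked at fork node Wd ∈ conditioning set.
  P3: blocked at fork node Wd ∈ conditioning set.
  P4: blocked at fork node Wd ∈ conditioning set.
  P5: blocked at fork node Wd ∈ conditioning set.
  P6: blocked at fork node Wd ∈ conditioning set.
  P7: blocked at fork node Pv ∈ conditioning set.
{Pv, Wd} contains no descendant of Ub and blocks every backdoor path.
Every element of {Pv, Wd} is needed (dropping Pv leaves P7 open; dropping Wd leaves P2 open), so no proper subset is valid.
Among all size-2 subsets of the eligible variables, only {Pv, Wd} blocks every backdoor path, so it is the unique smallest valid adjustment set.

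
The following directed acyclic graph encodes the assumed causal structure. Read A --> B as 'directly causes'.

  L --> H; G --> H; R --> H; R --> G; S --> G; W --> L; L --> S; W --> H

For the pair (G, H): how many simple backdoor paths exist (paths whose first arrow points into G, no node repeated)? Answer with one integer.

3

A backdoor path from G to H is any simple undirected path whose first edge points into G (i.e. leaves G via a parent).
Parents of G: {R, S}.
Enumerating:
  P1: G <- S <- L <- W -> H
  P2: G <- S <- L -> H
  P3: G <- R -> H
That exhausts the simple backdoor paths. Count: 3.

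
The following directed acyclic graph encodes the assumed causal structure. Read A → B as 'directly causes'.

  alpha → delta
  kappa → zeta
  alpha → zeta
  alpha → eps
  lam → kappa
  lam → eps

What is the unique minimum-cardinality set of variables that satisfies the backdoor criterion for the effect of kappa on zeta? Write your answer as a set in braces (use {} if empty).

Variables eligible for adjustment (non-descendants of kappa, excluding kappa and zeta): {alpha, delta, eps, lam}.
Backdoor paths from kappa to zeta:
  P1: kappa <- lam -> eps <- alpha -> zeta
Each backdoor path contains an unconditioned collider, so every path is already blocked with the empty conditioning set:
  P1: blocked at collider eps (neither it nor any descendant is in the conditioning set).
The empty set is therefore the unique smallest valid set.

{}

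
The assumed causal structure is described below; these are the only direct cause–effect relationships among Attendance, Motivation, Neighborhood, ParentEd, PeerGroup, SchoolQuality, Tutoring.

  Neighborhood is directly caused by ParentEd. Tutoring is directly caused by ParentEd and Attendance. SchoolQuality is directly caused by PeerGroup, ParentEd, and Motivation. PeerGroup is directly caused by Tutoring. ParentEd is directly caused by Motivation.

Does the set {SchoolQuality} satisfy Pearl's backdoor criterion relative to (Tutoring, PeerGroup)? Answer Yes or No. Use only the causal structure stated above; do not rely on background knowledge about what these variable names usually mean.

Backdoor paths from Tutoring to PeerGroup (paths whose first edge points into Tutoring):
  P1: Tutoring <- ParentEd <- Motivation -> SchoolQuality <- PeerGroup
  P2: Tutoring <- ParentEd -> SchoolQuality <- PeerGroup
Condition 1 (no descendant of Tutoring in the set): FAILS — SchoolQuality is a descendant of Tutoring.
Condition 2 (every backdoor path blocked by {SchoolQuality}):
  P1: open — collider(s) SchoolQuality are conditioned on (or have a conditioned descendant) and no non-collider on the path is in the set.
  P2: open — collider(s) SchoolQuality are conditioned on (or have a conditioned descendant) and no non-collider on the path is in the set.
{SchoolQuality} does not satisfy the backdoor criterion.

No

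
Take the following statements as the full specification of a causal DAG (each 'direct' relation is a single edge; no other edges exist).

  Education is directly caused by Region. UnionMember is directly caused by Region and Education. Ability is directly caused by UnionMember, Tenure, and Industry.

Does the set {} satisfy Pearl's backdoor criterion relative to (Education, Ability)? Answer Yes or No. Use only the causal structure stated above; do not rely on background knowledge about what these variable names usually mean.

Backdoor paths from Education to Ability (paths whose first edge points into Education):
  P1: Education <- Region -> UnionMember -> Ability
Condition 1 (no descendant of Education in the set): holds — descendants of Education are {Ability, UnionMember}; none are in {}.
Condition 2 (every backdoor path blocked by {}):
  P1: open — no interior node is in the conditioning set.
{} does not satisfy the backdoor criterion.

No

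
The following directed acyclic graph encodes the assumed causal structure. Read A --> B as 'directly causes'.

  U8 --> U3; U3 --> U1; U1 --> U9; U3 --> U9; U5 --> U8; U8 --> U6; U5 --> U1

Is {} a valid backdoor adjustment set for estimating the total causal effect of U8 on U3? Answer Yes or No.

Yes

Backdoor paths from U8 to U3 (paths whose first edge points into U8):
  P1: U8 <- U5 -> U1 <- U3
  P2: U8 <- U5 -> U1 -> U9 <- U3
Condition 1 (no descendant of U8 in the set): holds — descendants of U8 are {U1, U3, U6, U9}; none are in {}.
Condition 2 (every backdoor path blocked by {}):
  P1: blocked at collider U1 (neither it nor any descendant is in the conditioning set).
  P2: blocked at collider U9 (neither it nor any descendant is in the conditioning set).
{} satisfies the backdoor criterion.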